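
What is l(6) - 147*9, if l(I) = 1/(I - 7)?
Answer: -1324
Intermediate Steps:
l(I) = 1/(-7 + I)
l(6) - 147*9 = 1/(-7 + 6) - 147*9 = 1/(-1) - 1323 = -1 - 1323 = -1324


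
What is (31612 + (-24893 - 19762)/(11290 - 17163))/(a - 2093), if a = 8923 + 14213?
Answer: 185701931/123585539 ≈ 1.5026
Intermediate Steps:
a = 23136
(31612 + (-24893 - 19762)/(11290 - 17163))/(a - 2093) = (31612 + (-24893 - 19762)/(11290 - 17163))/(23136 - 2093) = (31612 - 44655/(-5873))/21043 = (31612 - 44655*(-1/5873))*(1/21043) = (31612 + 44655/5873)*(1/21043) = (185701931/5873)*(1/21043) = 185701931/123585539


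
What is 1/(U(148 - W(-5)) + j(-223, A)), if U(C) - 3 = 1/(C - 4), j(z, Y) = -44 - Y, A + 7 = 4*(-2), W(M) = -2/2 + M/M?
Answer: -144/3743 ≈ -0.038472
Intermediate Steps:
W(M) = 0 (W(M) = -2*1/2 + 1 = -1 + 1 = 0)
A = -15 (A = -7 + 4*(-2) = -7 - 8 = -15)
U(C) = 3 + 1/(-4 + C) (U(C) = 3 + 1/(C - 4) = 3 + 1/(-4 + C))
1/(U(148 - W(-5)) + j(-223, A)) = 1/((-11 + 3*(148 - 1*0))/(-4 + (148 - 1*0)) + (-44 - 1*(-15))) = 1/((-11 + 3*(148 + 0))/(-4 + (148 + 0)) + (-44 + 15)) = 1/((-11 + 3*148)/(-4 + 148) - 29) = 1/((-11 + 444)/144 - 29) = 1/((1/144)*433 - 29) = 1/(433/144 - 29) = 1/(-3743/144) = -144/3743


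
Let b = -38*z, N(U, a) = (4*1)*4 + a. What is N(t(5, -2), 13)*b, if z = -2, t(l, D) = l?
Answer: 2204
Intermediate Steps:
N(U, a) = 16 + a (N(U, a) = 4*4 + a = 16 + a)
b = 76 (b = -38*(-2) = 76)
N(t(5, -2), 13)*b = (16 + 13)*76 = 29*76 = 2204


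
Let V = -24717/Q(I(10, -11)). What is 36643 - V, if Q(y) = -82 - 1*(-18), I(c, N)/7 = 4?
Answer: 2320435/64 ≈ 36257.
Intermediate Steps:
I(c, N) = 28 (I(c, N) = 7*4 = 28)
Q(y) = -64 (Q(y) = -82 + 18 = -64)
V = 24717/64 (V = -24717/(-64) = -24717*(-1/64) = 24717/64 ≈ 386.20)
36643 - V = 36643 - 1*24717/64 = 36643 - 24717/64 = 2320435/64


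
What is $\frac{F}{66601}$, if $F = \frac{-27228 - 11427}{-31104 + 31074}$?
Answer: $\frac{2577}{133202} \approx 0.019347$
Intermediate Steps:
$F = \frac{2577}{2}$ ($F = - \frac{38655}{-30} = \left(-38655\right) \left(- \frac{1}{30}\right) = \frac{2577}{2} \approx 1288.5$)
$\frac{F}{66601} = \frac{2577}{2 \cdot 66601} = \frac{2577}{2} \cdot \frac{1}{66601} = \frac{2577}{133202}$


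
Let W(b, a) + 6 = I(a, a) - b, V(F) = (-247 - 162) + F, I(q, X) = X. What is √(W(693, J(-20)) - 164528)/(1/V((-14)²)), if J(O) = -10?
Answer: -213*I*√165237 ≈ -86583.0*I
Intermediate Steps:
V(F) = -409 + F
W(b, a) = -6 + a - b (W(b, a) = -6 + (a - b) = -6 + a - b)
√(W(693, J(-20)) - 164528)/(1/V((-14)²)) = √((-6 - 10 - 1*693) - 164528)/(1/(-409 + (-14)²)) = √((-6 - 10 - 693) - 164528)/(1/(-409 + 196)) = √(-709 - 164528)/(1/(-213)) = √(-165237)/(-1/213) = (I*√165237)*(-213) = -213*I*√165237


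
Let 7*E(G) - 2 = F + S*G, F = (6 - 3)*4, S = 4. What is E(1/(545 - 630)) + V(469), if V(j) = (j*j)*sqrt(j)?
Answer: 1186/595 + 219961*sqrt(469) ≈ 4.7636e+6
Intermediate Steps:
V(j) = j**(5/2) (V(j) = j**2*sqrt(j) = j**(5/2))
F = 12 (F = 3*4 = 12)
E(G) = 2 + 4*G/7 (E(G) = 2/7 + (12 + 4*G)/7 = 2/7 + (12/7 + 4*G/7) = 2 + 4*G/7)
E(1/(545 - 630)) + V(469) = (2 + 4/(7*(545 - 630))) + 469**(5/2) = (2 + (4/7)/(-85)) + 219961*sqrt(469) = (2 + (4/7)*(-1/85)) + 219961*sqrt(469) = (2 - 4/595) + 219961*sqrt(469) = 1186/595 + 219961*sqrt(469)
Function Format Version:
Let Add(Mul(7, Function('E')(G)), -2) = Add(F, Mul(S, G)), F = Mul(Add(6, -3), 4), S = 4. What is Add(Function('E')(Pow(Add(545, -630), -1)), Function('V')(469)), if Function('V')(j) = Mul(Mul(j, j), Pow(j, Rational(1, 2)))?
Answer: Add(Rational(1186, 595), Mul(219961, Pow(469, Rational(1, 2)))) ≈ 4.7636e+6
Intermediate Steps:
Function('V')(j) = Pow(j, Rational(5, 2)) (Function('V')(j) = Mul(Pow(j, 2), Pow(j, Rational(1, 2))) = Pow(j, Rational(5, 2)))
F = 12 (F = Mul(3, 4) = 12)
Function('E')(G) = Add(2, Mul(Rational(4, 7), G)) (Function('E')(G) = Add(Rational(2, 7), Mul(Rational(1, 7), Add(12, Mul(4, G)))) = Add(Rational(2, 7), Add(Rational(12, 7), Mul(Rational(4, 7), G))) = Add(2, Mul(Rational(4, 7), G)))
Add(Function('E')(Pow(Add(545, -630), -1)), Function('V')(469)) = Add(Add(2, Mul(Rational(4, 7), Pow(Add(545, -630), -1))), Pow(469, Rational(5, 2))) = Add(Add(2, Mul(Rational(4, 7), Pow(-85, -1))), Mul(219961, Pow(469, Rational(1, 2)))) = Add(Add(2, Mul(Rational(4, 7), Rational(-1, 85))), Mul(219961, Pow(469, Rational(1, 2)))) = Add(Add(2, Rational(-4, 595)), Mul(219961, Pow(469, Rational(1, 2)))) = Add(Rational(1186, 595), Mul(219961, Pow(469, Rational(1, 2))))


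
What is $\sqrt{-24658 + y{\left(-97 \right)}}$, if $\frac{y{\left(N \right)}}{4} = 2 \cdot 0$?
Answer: $i \sqrt{24658} \approx 157.03 i$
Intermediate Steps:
$y{\left(N \right)} = 0$ ($y{\left(N \right)} = 4 \cdot 2 \cdot 0 = 4 \cdot 0 = 0$)
$\sqrt{-24658 + y{\left(-97 \right)}} = \sqrt{-24658 + 0} = \sqrt{-24658} = i \sqrt{24658}$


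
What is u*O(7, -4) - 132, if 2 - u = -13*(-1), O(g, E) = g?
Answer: -209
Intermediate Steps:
u = -11 (u = 2 - (-13)*(-1) = 2 - 1*13 = 2 - 13 = -11)
u*O(7, -4) - 132 = -11*7 - 132 = -77 - 132 = -209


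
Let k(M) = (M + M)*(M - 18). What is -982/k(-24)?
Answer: -491/1008 ≈ -0.48710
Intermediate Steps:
k(M) = 2*M*(-18 + M) (k(M) = (2*M)*(-18 + M) = 2*M*(-18 + M))
-982/k(-24) = -982*(-1/(48*(-18 - 24))) = -982/(2*(-24)*(-42)) = -982/2016 = -982*1/2016 = -491/1008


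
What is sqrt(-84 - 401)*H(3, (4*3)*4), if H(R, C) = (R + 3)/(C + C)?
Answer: I*sqrt(485)/16 ≈ 1.3764*I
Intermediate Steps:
H(R, C) = (3 + R)/(2*C) (H(R, C) = (3 + R)/((2*C)) = (3 + R)*(1/(2*C)) = (3 + R)/(2*C))
sqrt(-84 - 401)*H(3, (4*3)*4) = sqrt(-84 - 401)*((3 + 3)/(2*(((4*3)*4)))) = sqrt(-485)*((1/2)*6/(12*4)) = (I*sqrt(485))*((1/2)*6/48) = (I*sqrt(485))*((1/2)*(1/48)*6) = (I*sqrt(485))*(1/16) = I*sqrt(485)/16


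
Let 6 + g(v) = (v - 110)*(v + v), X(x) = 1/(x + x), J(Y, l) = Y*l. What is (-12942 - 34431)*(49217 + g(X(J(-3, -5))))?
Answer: -349638810941/150 ≈ -2.3309e+9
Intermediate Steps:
X(x) = 1/(2*x)
g(v) = -6 + 2*v*(-110 + v) (g(v) = -6 + (v - 110)*(v + v) = -6 + (-110 + v)*(2*v) = -6 + 2*v*(-110 + v))
(-12942 - 34431)*(49217 + g(X(J(-3, -5)))) = (-12942 - 34431)*(49217 + (-6 - 110/((-3*(-5))) + 2*(1/(2*((-3*(-5)))))²)) = -47373*(49217 + (-6 - 110/15 + 2*((½)/15)²)) = -47373*(49217 + (-6 - 110/15 + 2*((½)*(1/15))²)) = -47373*(49217 + (-6 - 220*1/30 + 2*(1/30)²)) = -47373*(49217 + (-6 - 22/3 + 2*(1/900))) = -47373*(49217 + (-6 - 22/3 + 1/450)) = -47373*(49217 - 5999/450) = -47373*22141651/450 = -349638810941/150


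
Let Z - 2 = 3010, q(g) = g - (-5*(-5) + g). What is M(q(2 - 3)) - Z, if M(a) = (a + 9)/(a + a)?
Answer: -75292/25 ≈ -3011.7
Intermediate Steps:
q(g) = -25 (q(g) = g - (25 + g) = g + (-25 - g) = -25)
Z = 3012 (Z = 2 + 3010 = 3012)
M(a) = (9 + a)/(2*a) (M(a) = (9 + a)/((2*a)) = (9 + a)*(1/(2*a)) = (9 + a)/(2*a))
M(q(2 - 3)) - Z = (1/2)*(9 - 25)/(-25) - 1*3012 = (1/2)*(-1/25)*(-16) - 3012 = 8/25 - 3012 = -75292/25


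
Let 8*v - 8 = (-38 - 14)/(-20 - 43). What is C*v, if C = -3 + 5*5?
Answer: 1529/63 ≈ 24.270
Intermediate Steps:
v = 139/126 (v = 1 + ((-38 - 14)/(-20 - 43))/8 = 1 + (-52/(-63))/8 = 1 + (-52*(-1/63))/8 = 1 + (⅛)*(52/63) = 1 + 13/126 = 139/126 ≈ 1.1032)
C = 22 (C = -3 + 25 = 22)
C*v = 22*(139/126) = 1529/63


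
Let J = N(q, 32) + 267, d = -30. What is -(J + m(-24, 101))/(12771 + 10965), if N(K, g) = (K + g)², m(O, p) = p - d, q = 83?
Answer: -4541/7912 ≈ -0.57394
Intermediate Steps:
m(O, p) = 30 + p (m(O, p) = p - 1*(-30) = p + 30 = 30 + p)
J = 13492 (J = (83 + 32)² + 267 = 115² + 267 = 13225 + 267 = 13492)
-(J + m(-24, 101))/(12771 + 10965) = -(13492 + (30 + 101))/(12771 + 10965) = -(13492 + 131)/23736 = -13623/23736 = -1*4541/7912 = -4541/7912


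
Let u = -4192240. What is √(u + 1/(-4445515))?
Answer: I*√82849577379895299515/4445515 ≈ 2047.5*I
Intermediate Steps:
√(u + 1/(-4445515)) = √(-4192240 + 1/(-4445515)) = √(-4192240 - 1/4445515) = √(-18636665803601/4445515) = I*√82849577379895299515/4445515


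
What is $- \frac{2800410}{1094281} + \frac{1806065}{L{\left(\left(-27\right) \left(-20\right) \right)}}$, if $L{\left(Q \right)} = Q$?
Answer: $\frac{394966078573}{118182348} \approx 3342.0$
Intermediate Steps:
$- \frac{2800410}{1094281} + \frac{1806065}{L{\left(\left(-27\right) \left(-20\right) \right)}} = - \frac{2800410}{1094281} + \frac{1806065}{\left(-27\right) \left(-20\right)} = \left(-2800410\right) \frac{1}{1094281} + \frac{1806065}{540} = - \frac{2800410}{1094281} + 1806065 \cdot \frac{1}{540} = - \frac{2800410}{1094281} + \frac{361213}{108} = \frac{394966078573}{118182348}$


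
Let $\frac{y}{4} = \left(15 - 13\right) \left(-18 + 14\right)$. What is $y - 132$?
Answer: $-164$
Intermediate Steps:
$y = -32$ ($y = 4 \left(15 - 13\right) \left(-18 + 14\right) = 4 \cdot 2 \left(-4\right) = 4 \left(-8\right) = -32$)
$y - 132 = -32 - 132 = -164$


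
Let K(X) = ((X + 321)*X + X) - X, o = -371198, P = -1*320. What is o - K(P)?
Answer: -370878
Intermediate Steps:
P = -320
K(X) = X*(321 + X) (K(X) = ((321 + X)*X + X) - X = (X*(321 + X) + X) - X = (X + X*(321 + X)) - X = X*(321 + X))
o - K(P) = -371198 - (-320)*(321 - 320) = -371198 - (-320) = -371198 - 1*(-320) = -371198 + 320 = -370878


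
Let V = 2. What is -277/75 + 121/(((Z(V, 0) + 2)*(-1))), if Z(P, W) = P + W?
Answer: -10183/300 ≈ -33.943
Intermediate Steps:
-277/75 + 121/(((Z(V, 0) + 2)*(-1))) = -277/75 + 121/((((2 + 0) + 2)*(-1))) = -277*1/75 + 121/(((2 + 2)*(-1))) = -277/75 + 121/((4*(-1))) = -277/75 + 121/(-4) = -277/75 + 121*(-1/4) = -277/75 - 121/4 = -10183/300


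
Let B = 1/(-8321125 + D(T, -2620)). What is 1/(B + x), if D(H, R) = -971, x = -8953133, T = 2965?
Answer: -8322096/74508832326769 ≈ -1.1169e-7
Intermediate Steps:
B = -1/8322096 (B = 1/(-8321125 - 971) = 1/(-8322096) = -1/8322096 ≈ -1.2016e-7)
1/(B + x) = 1/(-1/8322096 - 8953133) = 1/(-74508832326769/8322096) = -8322096/74508832326769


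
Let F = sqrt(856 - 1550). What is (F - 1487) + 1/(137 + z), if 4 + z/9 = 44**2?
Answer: -26059674/17525 + I*sqrt(694) ≈ -1487.0 + 26.344*I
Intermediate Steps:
z = 17388 (z = -36 + 9*44**2 = -36 + 9*1936 = -36 + 17424 = 17388)
F = I*sqrt(694) (F = sqrt(-694) = I*sqrt(694) ≈ 26.344*I)
(F - 1487) + 1/(137 + z) = (I*sqrt(694) - 1487) + 1/(137 + 17388) = (-1487 + I*sqrt(694)) + 1/17525 = -26059674/17525 + I*sqrt(694)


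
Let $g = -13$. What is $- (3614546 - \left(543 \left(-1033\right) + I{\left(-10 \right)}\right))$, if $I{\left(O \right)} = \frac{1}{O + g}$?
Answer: $- \frac{96035696}{23} \approx -4.1755 \cdot 10^{6}$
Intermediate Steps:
$I{\left(O \right)} = \frac{1}{-13 + O}$ ($I{\left(O \right)} = \frac{1}{O - 13} = \frac{1}{-13 + O}$)
$- (3614546 - \left(543 \left(-1033\right) + I{\left(-10 \right)}\right)) = - (3614546 - \left(543 \left(-1033\right) + \frac{1}{-13 - 10}\right)) = - (3614546 - \left(-560919 + \frac{1}{-23}\right)) = - (3614546 - \left(-560919 - \frac{1}{23}\right)) = - (3614546 - - \frac{12901138}{23}) = - (3614546 + \frac{12901138}{23}) = \left(-1\right) \frac{96035696}{23} = - \frac{96035696}{23}$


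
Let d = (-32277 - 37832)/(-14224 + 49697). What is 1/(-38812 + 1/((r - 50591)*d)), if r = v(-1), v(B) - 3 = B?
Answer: -3546744201/137656235893739 ≈ -2.5765e-5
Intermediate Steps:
d = -70109/35473 ≈ -1.9764
v(B) = 3 + B
r = 2 (r = 3 - 1 = 2)
1/(-38812 + 1/((r - 50591)*d)) = 1/(-38812 + 1/((2 - 50591)*(-70109/35473))) = 1/(-38812 - 35473/70109/(-50589)) = 1/(-38812 - 1/50589*(-35473/70109)) = 1/(-38812 + 35473/3546744201) = 1/(-137656235893739/3546744201) = -3546744201/137656235893739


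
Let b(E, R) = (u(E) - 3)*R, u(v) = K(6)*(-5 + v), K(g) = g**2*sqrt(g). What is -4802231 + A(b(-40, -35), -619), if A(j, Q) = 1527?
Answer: -4800704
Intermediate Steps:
K(g) = g**(5/2)
u(v) = 36*sqrt(6)*(-5 + v) (u(v) = 6**(5/2)*(-5 + v) = (36*sqrt(6))*(-5 + v) = 36*sqrt(6)*(-5 + v))
b(E, R) = R*(-3 + 36*sqrt(6)*(-5 + E)) (b(E, R) = (36*sqrt(6)*(-5 + E) - 3)*R = (-3 + 36*sqrt(6)*(-5 + E))*R = R*(-3 + 36*sqrt(6)*(-5 + E)))
-4802231 + A(b(-40, -35), -619) = -4802231 + 1527 = -4800704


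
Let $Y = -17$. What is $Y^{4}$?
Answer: $83521$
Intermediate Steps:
$Y^{4} = \left(-17\right)^{4} = 83521$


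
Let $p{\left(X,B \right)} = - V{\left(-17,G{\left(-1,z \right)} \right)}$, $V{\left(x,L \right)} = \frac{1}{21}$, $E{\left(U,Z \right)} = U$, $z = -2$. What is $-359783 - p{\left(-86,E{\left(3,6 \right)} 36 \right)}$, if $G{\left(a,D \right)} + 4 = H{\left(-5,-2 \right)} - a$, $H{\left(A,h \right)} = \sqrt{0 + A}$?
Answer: $- \frac{7555442}{21} \approx -3.5978 \cdot 10^{5}$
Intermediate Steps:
$H{\left(A,h \right)} = \sqrt{A}$
$G{\left(a,D \right)} = -4 - a + i \sqrt{5}$ ($G{\left(a,D \right)} = -4 - \left(a - i \sqrt{5}\right) = -4 - a + i \sqrt{5}$)
$V{\left(x,L \right)} = \frac{1}{21}$
$p{\left(X,B \right)} = - \frac{1}{21}$ ($p{\left(X,B \right)} = \left(-1\right) \frac{1}{21} = - \frac{1}{21}$)
$-359783 - p{\left(-86,E{\left(3,6 \right)} 36 \right)} = -359783 - - \frac{1}{21} = -359783 + \frac{1}{21} = - \frac{7555442}{21}$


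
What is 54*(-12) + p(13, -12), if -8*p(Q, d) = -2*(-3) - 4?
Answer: -2593/4 ≈ -648.25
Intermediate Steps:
p(Q, d) = -¼ (p(Q, d) = -(-2*(-3) - 4)/8 = -(6 - 4)/8 = -⅛*2 = -¼)
54*(-12) + p(13, -12) = 54*(-12) - ¼ = -648 - ¼ = -2593/4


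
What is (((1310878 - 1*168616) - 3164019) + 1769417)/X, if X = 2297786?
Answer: -126170/1148893 ≈ -0.10982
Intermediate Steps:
(((1310878 - 1*168616) - 3164019) + 1769417)/X = (((1310878 - 1*168616) - 3164019) + 1769417)/2297786 = (((1310878 - 168616) - 3164019) + 1769417)*(1/2297786) = ((1142262 - 3164019) + 1769417)*(1/2297786) = (-2021757 + 1769417)*(1/2297786) = -252340*1/2297786 = -126170/1148893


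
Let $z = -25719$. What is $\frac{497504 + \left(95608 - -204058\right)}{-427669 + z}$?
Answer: $- \frac{398585}{226694} \approx -1.7583$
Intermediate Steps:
$\frac{497504 + \left(95608 - -204058\right)}{-427669 + z} = \frac{497504 + \left(95608 - -204058\right)}{-427669 - 25719} = \frac{497504 + \left(95608 + 204058\right)}{-453388} = \left(497504 + 299666\right) \left(- \frac{1}{453388}\right) = 797170 \left(- \frac{1}{453388}\right) = - \frac{398585}{226694}$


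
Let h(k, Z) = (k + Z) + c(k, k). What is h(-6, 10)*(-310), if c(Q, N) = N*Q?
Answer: -12400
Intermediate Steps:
h(k, Z) = Z + k + k**2 (h(k, Z) = (k + Z) + k*k = (Z + k) + k**2 = Z + k + k**2)
h(-6, 10)*(-310) = (10 - 6 + (-6)**2)*(-310) = (10 - 6 + 36)*(-310) = 40*(-310) = -12400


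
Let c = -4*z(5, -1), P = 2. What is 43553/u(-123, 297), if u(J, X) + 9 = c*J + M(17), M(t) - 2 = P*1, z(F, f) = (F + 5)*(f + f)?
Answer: -43553/9845 ≈ -4.4239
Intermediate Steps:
z(F, f) = 2*f*(5 + F) (z(F, f) = (5 + F)*(2*f) = 2*f*(5 + F))
c = 80 (c = -8*(-1)*(5 + 5) = -8*(-1)*10 = -4*(-20) = 80)
M(t) = 4 (M(t) = 2 + 2*1 = 2 + 2 = 4)
u(J, X) = -5 + 80*J (u(J, X) = -9 + (80*J + 4) = -9 + (4 + 80*J) = -5 + 80*J)
43553/u(-123, 297) = 43553/(-5 + 80*(-123)) = 43553/(-5 - 9840) = 43553/(-9845) = 43553*(-1/9845) = -43553/9845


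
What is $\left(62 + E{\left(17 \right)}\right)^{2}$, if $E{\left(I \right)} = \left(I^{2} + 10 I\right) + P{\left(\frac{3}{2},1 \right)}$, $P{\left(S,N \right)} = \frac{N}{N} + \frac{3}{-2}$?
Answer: $\frac{1083681}{4} \approx 2.7092 \cdot 10^{5}$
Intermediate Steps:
$P{\left(S,N \right)} = - \frac{1}{2}$ ($P{\left(S,N \right)} = 1 + 3 \left(- \frac{1}{2}\right) = 1 - \frac{3}{2} = - \frac{1}{2}$)
$E{\left(I \right)} = - \frac{1}{2} + I^{2} + 10 I$ ($E{\left(I \right)} = \left(I^{2} + 10 I\right) - \frac{1}{2} = - \frac{1}{2} + I^{2} + 10 I$)
$\left(62 + E{\left(17 \right)}\right)^{2} = \left(62 + \left(- \frac{1}{2} + 17^{2} + 10 \cdot 17\right)\right)^{2} = \left(62 + \left(- \frac{1}{2} + 289 + 170\right)\right)^{2} = \left(62 + \frac{917}{2}\right)^{2} = \left(\frac{1041}{2}\right)^{2} = \frac{1083681}{4}$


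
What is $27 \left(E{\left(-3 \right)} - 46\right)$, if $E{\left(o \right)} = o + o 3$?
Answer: $-1566$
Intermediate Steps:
$E{\left(o \right)} = 4 o$ ($E{\left(o \right)} = o + 3 o = 4 o$)
$27 \left(E{\left(-3 \right)} - 46\right) = 27 \left(4 \left(-3\right) - 46\right) = 27 \left(-12 - 46\right) = 27 \left(-58\right) = -1566$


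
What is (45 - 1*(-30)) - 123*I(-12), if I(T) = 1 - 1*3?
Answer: 321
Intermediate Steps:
I(T) = -2 (I(T) = 1 - 3 = -2)
(45 - 1*(-30)) - 123*I(-12) = (45 - 1*(-30)) - 123*(-2) = (45 + 30) + 246 = 75 + 246 = 321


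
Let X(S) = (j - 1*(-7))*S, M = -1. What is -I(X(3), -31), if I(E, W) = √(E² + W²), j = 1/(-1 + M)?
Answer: -√5365/2 ≈ -36.623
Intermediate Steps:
j = -½ (j = 1/(-1 - 1) = 1/(-2) = -½ ≈ -0.50000)
X(S) = 13*S/2 (X(S) = (-½ - 1*(-7))*S = (-½ + 7)*S = 13*S/2)
-I(X(3), -31) = -√(((13/2)*3)² + (-31)²) = -√((39/2)² + 961) = -√(1521/4 + 961) = -√(5365/4) = -√5365/2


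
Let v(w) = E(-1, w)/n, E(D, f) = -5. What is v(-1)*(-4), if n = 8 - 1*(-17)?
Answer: 4/5 ≈ 0.80000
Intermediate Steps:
n = 25 (n = 8 + 17 = 25)
v(w) = -1/5 (v(w) = -5/25 = -5*1/25 = -1/5)
v(-1)*(-4) = -1/5*(-4) = 4/5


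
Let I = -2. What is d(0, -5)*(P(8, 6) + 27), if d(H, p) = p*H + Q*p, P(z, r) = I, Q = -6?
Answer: 750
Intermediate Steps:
P(z, r) = -2
d(H, p) = -6*p + H*p (d(H, p) = p*H - 6*p = H*p - 6*p = -6*p + H*p)
d(0, -5)*(P(8, 6) + 27) = (-5*(-6 + 0))*(-2 + 27) = -5*(-6)*25 = 30*25 = 750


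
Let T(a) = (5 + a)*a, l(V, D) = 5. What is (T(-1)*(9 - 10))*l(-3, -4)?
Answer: 20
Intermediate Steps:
T(a) = a*(5 + a)
(T(-1)*(9 - 10))*l(-3, -4) = ((-(5 - 1))*(9 - 10))*5 = (-1*4*(-1))*5 = -4*(-1)*5 = 4*5 = 20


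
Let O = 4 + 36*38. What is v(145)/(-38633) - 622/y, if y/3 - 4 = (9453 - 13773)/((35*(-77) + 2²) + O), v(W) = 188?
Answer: -15850310369/556083402 ≈ -28.503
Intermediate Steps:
O = 1372 (O = 4 + 1368 = 1372)
y = 28788/1319 (y = 12 + 3*((9453 - 13773)/((35*(-77) + 2²) + 1372)) = 12 + 3*(-4320/((-2695 + 4) + 1372)) = 12 + 3*(-4320/(-2691 + 1372)) = 12 + 3*(-4320/(-1319)) = 12 + 3*(-4320*(-1/1319)) = 12 + 3*(4320/1319) = 12 + 12960/1319 = 28788/1319 ≈ 21.826)
v(145)/(-38633) - 622/y = 188/(-38633) - 622/28788/1319 = 188*(-1/38633) - 622*1319/28788 = -188/38633 - 410209/14394 = -15850310369/556083402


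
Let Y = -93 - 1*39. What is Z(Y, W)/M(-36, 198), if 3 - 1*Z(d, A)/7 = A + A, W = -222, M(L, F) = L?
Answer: -1043/12 ≈ -86.917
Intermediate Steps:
Y = -132 (Y = -93 - 39 = -132)
Z(d, A) = 21 - 14*A (Z(d, A) = 21 - 7*(A + A) = 21 - 14*A)
Z(Y, W)/M(-36, 198) = (21 - 14*(-222))/(-36) = (21 + 3108)*(-1/36) = 3129*(-1/36) = -1043/12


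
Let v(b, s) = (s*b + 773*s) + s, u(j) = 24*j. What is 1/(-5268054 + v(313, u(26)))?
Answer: -1/4589766 ≈ -2.1788e-7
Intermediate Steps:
v(b, s) = 774*s + b*s (v(b, s) = (b*s + 773*s) + s = (773*s + b*s) + s = 774*s + b*s)
1/(-5268054 + v(313, u(26))) = 1/(-5268054 + (24*26)*(774 + 313)) = 1/(-5268054 + 624*1087) = 1/(-5268054 + 678288) = 1/(-4589766) = -1/4589766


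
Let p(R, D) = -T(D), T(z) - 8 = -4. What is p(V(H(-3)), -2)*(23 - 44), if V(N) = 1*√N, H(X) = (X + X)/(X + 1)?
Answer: 84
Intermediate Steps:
H(X) = 2*X/(1 + X) (H(X) = (2*X)/(1 + X) = 2*X/(1 + X))
T(z) = 4 (T(z) = 8 - 4 = 4)
V(N) = √N
p(R, D) = -4 (p(R, D) = -1*4 = -4)
p(V(H(-3)), -2)*(23 - 44) = -4*(23 - 44) = -4*(-21) = 84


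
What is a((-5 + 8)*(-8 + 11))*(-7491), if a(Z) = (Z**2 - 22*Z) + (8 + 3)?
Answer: 794046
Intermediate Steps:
a(Z) = 11 + Z**2 - 22*Z (a(Z) = (Z**2 - 22*Z) + 11 = 11 + Z**2 - 22*Z)
a((-5 + 8)*(-8 + 11))*(-7491) = (11 + ((-5 + 8)*(-8 + 11))**2 - 22*(-5 + 8)*(-8 + 11))*(-7491) = (11 + (3*3)**2 - 66*3)*(-7491) = (11 + 9**2 - 22*9)*(-7491) = (11 + 81 - 198)*(-7491) = -106*(-7491) = 794046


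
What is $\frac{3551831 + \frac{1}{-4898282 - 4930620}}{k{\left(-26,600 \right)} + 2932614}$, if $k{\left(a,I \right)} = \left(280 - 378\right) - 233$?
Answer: $\frac{34910598819561}{28821122243266} \approx 1.2113$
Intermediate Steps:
$k{\left(a,I \right)} = -331$ ($k{\left(a,I \right)} = -98 - 233 = -331$)
$\frac{3551831 + \frac{1}{-4898282 - 4930620}}{k{\left(-26,600 \right)} + 2932614} = \frac{3551831 + \frac{1}{-4898282 - 4930620}}{-331 + 2932614} = \frac{3551831 + \frac{1}{-9828902}}{2932283} = \left(3551831 - \frac{1}{9828902}\right) \frac{1}{2932283} = \frac{34910598819561}{9828902} \cdot \frac{1}{2932283} = \frac{34910598819561}{28821122243266}$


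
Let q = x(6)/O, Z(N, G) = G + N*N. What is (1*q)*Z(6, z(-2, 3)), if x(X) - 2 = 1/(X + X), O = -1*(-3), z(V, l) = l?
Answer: 325/12 ≈ 27.083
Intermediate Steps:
O = 3
x(X) = 2 + 1/(2*X) (x(X) = 2 + 1/(X + X) = 2 + 1/(2*X))
Z(N, G) = G + N²
q = 25/36 (q = (2 + (½)/6)/3 = (2 + (½)*(⅙))*(⅓) = (2 + 1/12)*(⅓) = (25/12)*(⅓) = 25/36 ≈ 0.69444)
(1*q)*Z(6, z(-2, 3)) = (1*(25/36))*(3 + 6²) = 25*(3 + 36)/36 = (25/36)*39 = 325/12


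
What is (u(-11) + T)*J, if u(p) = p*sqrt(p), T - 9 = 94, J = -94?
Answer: -9682 + 1034*I*sqrt(11) ≈ -9682.0 + 3429.4*I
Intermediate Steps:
T = 103 (T = 9 + 94 = 103)
u(p) = p**(3/2)
(u(-11) + T)*J = ((-11)**(3/2) + 103)*(-94) = (-11*I*sqrt(11) + 103)*(-94) = (103 - 11*I*sqrt(11))*(-94) = -9682 + 1034*I*sqrt(11)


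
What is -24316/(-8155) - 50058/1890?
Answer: -38335/1631 ≈ -23.504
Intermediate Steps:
-24316/(-8155) - 50058/1890 = -24316*(-1/8155) - 50058*1/1890 = 24316/8155 - 927/35 = -38335/1631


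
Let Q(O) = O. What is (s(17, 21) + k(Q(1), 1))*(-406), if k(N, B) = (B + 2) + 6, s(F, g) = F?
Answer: -10556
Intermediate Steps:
k(N, B) = 8 + B (k(N, B) = (2 + B) + 6 = 8 + B)
(s(17, 21) + k(Q(1), 1))*(-406) = (17 + (8 + 1))*(-406) = (17 + 9)*(-406) = 26*(-406) = -10556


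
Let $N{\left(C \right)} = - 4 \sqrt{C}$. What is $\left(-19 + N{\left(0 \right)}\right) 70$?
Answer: $-1330$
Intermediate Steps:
$\left(-19 + N{\left(0 \right)}\right) 70 = \left(-19 - 4 \sqrt{0}\right) 70 = \left(-19 - 0\right) 70 = \left(-19 + 0\right) 70 = \left(-19\right) 70 = -1330$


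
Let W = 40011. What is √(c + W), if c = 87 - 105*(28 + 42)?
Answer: 2*√8187 ≈ 180.96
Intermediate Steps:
c = -7263 (c = 87 - 105*70 = 87 - 7350 = -7263)
√(c + W) = √(-7263 + 40011) = √32748 = 2*√8187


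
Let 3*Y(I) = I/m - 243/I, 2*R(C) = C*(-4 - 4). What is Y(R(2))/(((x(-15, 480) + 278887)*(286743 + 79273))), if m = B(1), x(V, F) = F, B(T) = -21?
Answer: 5167/51535407103488 ≈ 1.0026e-10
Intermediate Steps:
R(C) = -4*C (R(C) = (C*(-4 - 4))/2 = (C*(-8))/2 = (-8*C)/2 = -4*C)
m = -21
Y(I) = -81/I - I/63 (Y(I) = (I/(-21) - 243/I)/3 = (I*(-1/21) - 243/I)/3 = (-I/21 - 243/I)/3 = (-243/I - I/21)/3 = -81/I - I/63)
Y(R(2))/(((x(-15, 480) + 278887)*(286743 + 79273))) = (-81/((-4*2)) - (-4)*2/63)/(((480 + 278887)*(286743 + 79273))) = (-81/(-8) - 1/63*(-8))/((279367*366016)) = (-81*(-⅛) + 8/63)/102252791872 = (81/8 + 8/63)*(1/102252791872) = (5167/504)*(1/102252791872) = 5167/51535407103488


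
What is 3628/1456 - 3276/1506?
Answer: 28913/91364 ≈ 0.31646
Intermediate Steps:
3628/1456 - 3276/1506 = 3628*(1/1456) - 3276*1/1506 = 907/364 - 546/251 = 28913/91364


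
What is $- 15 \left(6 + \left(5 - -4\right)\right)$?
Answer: $-225$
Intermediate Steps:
$- 15 \left(6 + \left(5 - -4\right)\right) = - 15 \left(6 + \left(5 + 4\right)\right) = - 15 \left(6 + 9\right) = \left(-15\right) 15 = -225$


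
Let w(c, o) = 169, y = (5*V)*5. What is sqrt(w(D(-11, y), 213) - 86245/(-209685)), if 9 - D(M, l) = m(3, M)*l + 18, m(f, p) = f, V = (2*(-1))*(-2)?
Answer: sqrt(297945694074)/41937 ≈ 13.016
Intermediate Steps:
V = 4 (V = -2*(-2) = 4)
y = 100 (y = (5*4)*5 = 20*5 = 100)
D(M, l) = -9 - 3*l (D(M, l) = 9 - (3*l + 18) = 9 - (18 + 3*l) = 9 + (-18 - 3*l) = -9 - 3*l)
sqrt(w(D(-11, y), 213) - 86245/(-209685)) = sqrt(169 - 86245/(-209685)) = sqrt(169 - 86245*(-1/209685)) = sqrt(169 + 17249/41937) = sqrt(7104602/41937) = sqrt(297945694074)/41937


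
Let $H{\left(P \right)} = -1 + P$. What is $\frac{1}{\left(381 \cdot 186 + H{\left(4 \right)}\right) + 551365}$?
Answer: $\frac{1}{622234} \approx 1.6071 \cdot 10^{-6}$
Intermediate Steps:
$\frac{1}{\left(381 \cdot 186 + H{\left(4 \right)}\right) + 551365} = \frac{1}{\left(381 \cdot 186 + \left(-1 + 4\right)\right) + 551365} = \frac{1}{\left(70866 + 3\right) + 551365} = \frac{1}{70869 + 551365} = \frac{1}{622234}$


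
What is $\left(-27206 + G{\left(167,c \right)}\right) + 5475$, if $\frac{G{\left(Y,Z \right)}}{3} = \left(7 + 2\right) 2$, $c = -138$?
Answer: $-21677$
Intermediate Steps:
$G{\left(Y,Z \right)} = 54$ ($G{\left(Y,Z \right)} = 3 \left(7 + 2\right) 2 = 3 \cdot 9 \cdot 2 = 3 \cdot 18 = 54$)
$\left(-27206 + G{\left(167,c \right)}\right) + 5475 = \left(-27206 + 54\right) + 5475 = -27152 + 5475 = -21677$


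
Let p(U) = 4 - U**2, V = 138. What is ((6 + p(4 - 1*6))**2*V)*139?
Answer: 690552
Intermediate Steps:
((6 + p(4 - 1*6))**2*V)*139 = ((6 + (4 - (4 - 1*6)**2))**2*138)*139 = ((6 + (4 - (4 - 6)**2))**2*138)*139 = ((6 + (4 - 1*(-2)**2))**2*138)*139 = ((6 + (4 - 1*4))**2*138)*139 = ((6 + (4 - 4))**2*138)*139 = ((6 + 0)**2*138)*139 = (6**2*138)*139 = (36*138)*139 = 4968*139 = 690552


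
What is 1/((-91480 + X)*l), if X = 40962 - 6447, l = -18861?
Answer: 1/1074416865 ≈ 9.3074e-10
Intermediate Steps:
X = 34515
1/((-91480 + X)*l) = 1/((-91480 + 34515)*(-18861)) = -1/18861/(-56965) = -1/56965*(-1/18861) = 1/1074416865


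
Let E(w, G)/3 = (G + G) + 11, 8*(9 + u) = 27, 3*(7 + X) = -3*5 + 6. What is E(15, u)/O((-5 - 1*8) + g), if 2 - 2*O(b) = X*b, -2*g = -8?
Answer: 3/176 ≈ 0.017045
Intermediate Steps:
g = 4 (g = -½*(-8) = 4)
X = -10 (X = -7 + (-3*5 + 6)/3 = -7 + (-15 + 6)/3 = -7 + (⅓)*(-9) = -7 - 3 = -10)
O(b) = 1 + 5*b (O(b) = 1 - (-5)*b = 1 + 5*b)
u = -45/8 (u = -9 + (⅛)*27 = -9 + 27/8 = -45/8 ≈ -5.6250)
E(w, G) = 33 + 6*G (E(w, G) = 3*((G + G) + 11) = 3*(2*G + 11) = 3*(11 + 2*G) = 33 + 6*G)
E(15, u)/O((-5 - 1*8) + g) = (33 + 6*(-45/8))/(1 + 5*((-5 - 1*8) + 4)) = (33 - 135/4)/(1 + 5*((-5 - 8) + 4)) = -3/(4*(1 + 5*(-13 + 4))) = -3/(4*(1 + 5*(-9))) = -3/(4*(1 - 45)) = -¾/(-44) = -¾*(-1/44) = 3/176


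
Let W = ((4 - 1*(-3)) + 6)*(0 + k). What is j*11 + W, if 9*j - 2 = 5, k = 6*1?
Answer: 779/9 ≈ 86.556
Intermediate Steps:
k = 6
j = 7/9 (j = 2/9 + (⅑)*5 = 2/9 + 5/9 = 7/9 ≈ 0.77778)
W = 78 (W = ((4 - 1*(-3)) + 6)*(0 + 6) = ((4 + 3) + 6)*6 = (7 + 6)*6 = 13*6 = 78)
j*11 + W = (7/9)*11 + 78 = 77/9 + 78 = 779/9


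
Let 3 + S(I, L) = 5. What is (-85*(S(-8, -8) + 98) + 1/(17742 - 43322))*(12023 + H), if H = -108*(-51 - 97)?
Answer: -6089562038007/25580 ≈ -2.3806e+8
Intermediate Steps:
S(I, L) = 2 (S(I, L) = -3 + 5 = 2)
H = 15984 (H = -108*(-148) = 15984)
(-85*(S(-8, -8) + 98) + 1/(17742 - 43322))*(12023 + H) = (-85*(2 + 98) + 1/(17742 - 43322))*(12023 + 15984) = (-85*100 + 1/(-25580))*28007 = (-8500 - 1/25580)*28007 = -217430001/25580*28007 = -6089562038007/25580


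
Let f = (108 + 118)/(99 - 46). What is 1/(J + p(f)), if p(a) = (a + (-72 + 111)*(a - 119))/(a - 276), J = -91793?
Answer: -14402/1321765853 ≈ -1.0896e-5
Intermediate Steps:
f = 226/53 ≈ 4.2642
p(a) = (-4641 + 40*a)/(-276 + a) (p(a) = (a + 39*(-119 + a))/(-276 + a) = (a + (-4641 + 39*a))/(-276 + a) = (-4641 + 40*a)/(-276 + a))
1/(J + p(f)) = 1/(-91793 + (-4641 + 40*(226/53))/(-276 + 226/53)) = 1/(-91793 + (-4641 + 9040/53)/(-14402/53)) = 1/(-91793 - 53/14402*(-236933/53)) = 1/(-91793 + 236933/14402) = 1/(-1321765853/14402) = -14402/1321765853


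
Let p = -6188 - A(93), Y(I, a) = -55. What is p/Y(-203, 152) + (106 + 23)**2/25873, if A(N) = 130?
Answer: 164380869/1423015 ≈ 115.52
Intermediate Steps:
p = -6318 (p = -6188 - 1*130 = -6188 - 130 = -6318)
p/Y(-203, 152) + (106 + 23)**2/25873 = -6318/(-55) + (106 + 23)**2/25873 = -6318*(-1/55) + 129**2*(1/25873) = 6318/55 + 16641*(1/25873) = 6318/55 + 16641/25873 = 164380869/1423015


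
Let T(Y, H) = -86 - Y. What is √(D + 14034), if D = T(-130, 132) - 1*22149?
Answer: I*√8071 ≈ 89.839*I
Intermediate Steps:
D = -22105 (D = (-86 - 1*(-130)) - 1*22149 = (-86 + 130) - 22149 = 44 - 22149 = -22105)
√(D + 14034) = √(-22105 + 14034) = √(-8071) = I*√8071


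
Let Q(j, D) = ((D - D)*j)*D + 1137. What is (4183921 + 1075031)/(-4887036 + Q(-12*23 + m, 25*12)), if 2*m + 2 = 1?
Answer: -1752984/1628633 ≈ -1.0764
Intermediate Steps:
m = -½ (m = -1 + (½)*1 = -1 + ½ = -½ ≈ -0.50000)
Q(j, D) = 1137 (Q(j, D) = (0*j)*D + 1137 = 0*D + 1137 = 0 + 1137 = 1137)
(4183921 + 1075031)/(-4887036 + Q(-12*23 + m, 25*12)) = (4183921 + 1075031)/(-4887036 + 1137) = 5258952/(-4885899) = 5258952*(-1/4885899) = -1752984/1628633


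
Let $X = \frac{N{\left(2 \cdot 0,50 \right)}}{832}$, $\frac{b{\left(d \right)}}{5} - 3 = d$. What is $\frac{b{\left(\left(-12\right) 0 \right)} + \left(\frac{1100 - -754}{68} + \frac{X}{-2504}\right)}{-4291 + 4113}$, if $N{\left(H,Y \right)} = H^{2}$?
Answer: $- \frac{1437}{6052} \approx -0.23744$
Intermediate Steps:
$b{\left(d \right)} = 15 + 5 d$
$X = 0$ ($X = \frac{\left(2 \cdot 0\right)^{2}}{832} = 0^{2} \cdot \frac{1}{832} = 0 \cdot \frac{1}{832} = 0$)
$\frac{b{\left(\left(-12\right) 0 \right)} + \left(\frac{1100 - -754}{68} + \frac{X}{-2504}\right)}{-4291 + 4113} = \frac{\left(15 + 5 \left(\left(-12\right) 0\right)\right) + \left(\frac{1100 - -754}{68} + \frac{0}{-2504}\right)}{-4291 + 4113} = \frac{\left(15 + 5 \cdot 0\right) + \left(\left(1100 + 754\right) \frac{1}{68} + 0 \left(- \frac{1}{2504}\right)\right)}{-178} = \left(\left(15 + 0\right) + \left(1854 \cdot \frac{1}{68} + 0\right)\right) \left(- \frac{1}{178}\right) = \left(15 + \left(\frac{927}{34} + 0\right)\right) \left(- \frac{1}{178}\right) = \left(15 + \frac{927}{34}\right) \left(- \frac{1}{178}\right) = \frac{1437}{34} \left(- \frac{1}{178}\right) = - \frac{1437}{6052}$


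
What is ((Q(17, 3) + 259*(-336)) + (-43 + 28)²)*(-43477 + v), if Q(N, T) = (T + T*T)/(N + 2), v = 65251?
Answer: -1889947674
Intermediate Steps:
Q(N, T) = (T + T²)/(2 + N)
((Q(17, 3) + 259*(-336)) + (-43 + 28)²)*(-43477 + v) = ((3*(1 + 3)/(2 + 17) + 259*(-336)) + (-43 + 28)²)*(-43477 + 65251) = ((3*4/19 - 87024) + (-15)²)*21774 = ((3*(1/19)*4 - 87024) + 225)*21774 = ((12/19 - 87024) + 225)*21774 = (-1653444/19 + 225)*21774 = -1649169/19*21774 = -1889947674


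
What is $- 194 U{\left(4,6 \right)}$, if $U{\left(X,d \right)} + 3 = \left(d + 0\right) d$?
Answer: $-6402$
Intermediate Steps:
$U{\left(X,d \right)} = -3 + d^{2}$ ($U{\left(X,d \right)} = -3 + \left(d + 0\right) d = -3 + d d = -3 + d^{2}$)
$- 194 U{\left(4,6 \right)} = - 194 \left(-3 + 6^{2}\right) = - 194 \left(-3 + 36\right) = \left(-194\right) 33 = -6402$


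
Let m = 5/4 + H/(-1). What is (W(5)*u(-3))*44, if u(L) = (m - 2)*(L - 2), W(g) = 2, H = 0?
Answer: 330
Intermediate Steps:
m = 5/4 (m = 5/4 + 0/(-1) = 5*(1/4) + 0*(-1) = 5/4 + 0 = 5/4 ≈ 1.2500)
u(L) = 3/2 - 3*L/4 (u(L) = (5/4 - 2)*(L - 2) = -3*(-2 + L)/4 = 3/2 - 3*L/4)
(W(5)*u(-3))*44 = (2*(3/2 - 3/4*(-3)))*44 = (2*(3/2 + 9/4))*44 = (2*(15/4))*44 = (15/2)*44 = 330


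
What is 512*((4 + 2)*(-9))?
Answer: -27648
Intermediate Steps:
512*((4 + 2)*(-9)) = 512*(6*(-9)) = 512*(-54) = -27648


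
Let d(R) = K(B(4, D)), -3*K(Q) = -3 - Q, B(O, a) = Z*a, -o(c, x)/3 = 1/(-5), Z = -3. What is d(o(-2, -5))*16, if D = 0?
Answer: 16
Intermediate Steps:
o(c, x) = ⅗ (o(c, x) = -3/(-5) = -3*(-⅕) = ⅗)
B(O, a) = -3*a
K(Q) = 1 + Q/3 (K(Q) = -(-3 - Q)/3 = 1 + Q/3)
d(R) = 1 (d(R) = 1 + (-3*0)/3 = 1 + (⅓)*0 = 1 + 0 = 1)
d(o(-2, -5))*16 = 1*16 = 16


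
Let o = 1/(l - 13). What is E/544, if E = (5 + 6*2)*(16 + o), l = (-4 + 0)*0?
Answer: 207/416 ≈ 0.49760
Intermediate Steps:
l = 0 (l = -4*0 = 0)
o = -1/13 (o = 1/(0 - 13) = 1/(-13) = -1/13 ≈ -0.076923)
E = 3519/13 (E = (5 + 6*2)*(16 - 1/13) = (5 + 12)*(207/13) = 17*(207/13) = 3519/13 ≈ 270.69)
E/544 = (3519/13)/544 = (3519/13)*(1/544) = 207/416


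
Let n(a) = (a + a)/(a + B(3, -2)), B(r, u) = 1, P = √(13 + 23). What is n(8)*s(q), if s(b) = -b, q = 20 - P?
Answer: -224/9 ≈ -24.889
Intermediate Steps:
P = 6 (P = √36 = 6)
q = 14 (q = 20 - 1*6 = 20 - 6 = 14)
n(a) = 2*a/(1 + a) (n(a) = (a + a)/(a + 1) = (2*a)/(1 + a) = 2*a/(1 + a))
n(8)*s(q) = (2*8/(1 + 8))*(-1*14) = (2*8/9)*(-14) = (2*8*(⅑))*(-14) = (16/9)*(-14) = -224/9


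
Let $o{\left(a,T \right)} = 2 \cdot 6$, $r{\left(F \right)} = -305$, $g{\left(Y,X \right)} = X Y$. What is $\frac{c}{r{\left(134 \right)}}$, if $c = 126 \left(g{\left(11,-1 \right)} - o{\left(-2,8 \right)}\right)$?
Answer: $\frac{2898}{305} \approx 9.5016$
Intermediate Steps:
$o{\left(a,T \right)} = 12$
$c = -2898$ ($c = 126 \left(\left(-1\right) 11 - 12\right) = 126 \left(-11 - 12\right) = 126 \left(-23\right) = -2898$)
$\frac{c}{r{\left(134 \right)}} = - \frac{2898}{-305} = \left(-2898\right) \left(- \frac{1}{305}\right) = \frac{2898}{305}$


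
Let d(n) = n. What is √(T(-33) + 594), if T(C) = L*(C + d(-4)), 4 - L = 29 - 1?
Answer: √1482 ≈ 38.497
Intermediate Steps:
L = -24 (L = 4 - (29 - 1) = 4 - 1*28 = 4 - 28 = -24)
T(C) = 96 - 24*C (T(C) = -24*(C - 4) = -24*(-4 + C) = 96 - 24*C)
√(T(-33) + 594) = √((96 - 24*(-33)) + 594) = √((96 + 792) + 594) = √(888 + 594) = √1482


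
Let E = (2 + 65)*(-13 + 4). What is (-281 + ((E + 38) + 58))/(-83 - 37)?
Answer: 197/30 ≈ 6.5667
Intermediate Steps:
E = -603 (E = 67*(-9) = -603)
(-281 + ((E + 38) + 58))/(-83 - 37) = (-281 + ((-603 + 38) + 58))/(-83 - 37) = (-281 + (-565 + 58))/(-120) = (-281 - 507)*(-1/120) = -788*(-1/120) = 197/30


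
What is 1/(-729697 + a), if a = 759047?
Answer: 1/29350 ≈ 3.4072e-5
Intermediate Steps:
1/(-729697 + a) = 1/(-729697 + 759047) = 1/29350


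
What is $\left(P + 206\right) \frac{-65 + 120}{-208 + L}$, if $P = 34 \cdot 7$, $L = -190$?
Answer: $- \frac{12210}{199} \approx -61.357$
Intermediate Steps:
$P = 238$
$\left(P + 206\right) \frac{-65 + 120}{-208 + L} = \left(238 + 206\right) \frac{-65 + 120}{-208 - 190} = 444 \frac{55}{-398} = 444 \cdot 55 \left(- \frac{1}{398}\right) = 444 \left(- \frac{55}{398}\right) = - \frac{12210}{199}$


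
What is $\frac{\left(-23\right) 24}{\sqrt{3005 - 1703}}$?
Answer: $- \frac{92 \sqrt{1302}}{217} \approx -15.298$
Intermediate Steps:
$\frac{\left(-23\right) 24}{\sqrt{3005 - 1703}} = - \frac{552}{\sqrt{1302}} = - 552 \frac{\sqrt{1302}}{1302} = - \frac{92 \sqrt{1302}}{217}$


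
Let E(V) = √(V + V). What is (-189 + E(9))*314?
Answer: -59346 + 942*√2 ≈ -58014.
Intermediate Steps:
E(V) = √2*√V (E(V) = √(2*V) = √2*√V)
(-189 + E(9))*314 = (-189 + √2*√9)*314 = (-189 + √2*3)*314 = (-189 + 3*√2)*314 = -59346 + 942*√2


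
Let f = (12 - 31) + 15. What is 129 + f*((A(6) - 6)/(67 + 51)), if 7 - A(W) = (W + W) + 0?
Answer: 7633/59 ≈ 129.37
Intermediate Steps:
A(W) = 7 - 2*W (A(W) = 7 - ((W + W) + 0) = 7 - (2*W + 0) = 7 - 2*W)
f = -4 (f = -19 + 15 = -4)
129 + f*((A(6) - 6)/(67 + 51)) = 129 - 4*((7 - 2*6) - 6)/(67 + 51) = 129 - 4*((7 - 12) - 6)/118 = 129 - 4*(-5 - 6)/118 = 129 - (-44)/118 = 129 - 4*(-11/118) = 129 + 22/59 = 7633/59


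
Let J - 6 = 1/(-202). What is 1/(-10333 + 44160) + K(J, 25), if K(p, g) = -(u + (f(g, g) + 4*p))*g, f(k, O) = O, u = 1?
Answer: -4268967299/3416527 ≈ -1249.5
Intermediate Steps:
J = 1211/202 (J = 6 + 1/(-202) = 6 - 1/202 = 1211/202 ≈ 5.9950)
K(p, g) = -g*(1 + g + 4*p) (K(p, g) = -(1 + (g + 4*p))*g = -(1 + g + 4*p)*g = -g*(1 + g + 4*p))
1/(-10333 + 44160) + K(J, 25) = 1/(-10333 + 44160) - 1*25*(1 + 25 + 4*(1211/202)) = 1/33827 - 1*25*(1 + 25 + 2422/101) = 1/33827 - 1*25*5048/101 = 1/33827 - 126200/101 = -4268967299/3416527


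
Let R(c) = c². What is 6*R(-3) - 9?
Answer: 45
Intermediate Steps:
6*R(-3) - 9 = 6*(-3)² - 9 = 6*9 - 9 = 54 - 9 = 45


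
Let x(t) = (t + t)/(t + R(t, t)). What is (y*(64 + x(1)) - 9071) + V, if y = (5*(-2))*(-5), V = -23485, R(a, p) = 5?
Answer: -88018/3 ≈ -29339.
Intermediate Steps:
x(t) = 2*t/(5 + t) (x(t) = (t + t)/(t + 5) = (2*t)/(5 + t) = 2*t/(5 + t))
y = 50 (y = -10*(-5) = 50)
(y*(64 + x(1)) - 9071) + V = (50*(64 + 2*1/(5 + 1)) - 9071) - 23485 = (50*(64 + 2*1/6) - 9071) - 23485 = (50*(64 + 2*1*(⅙)) - 9071) - 23485 = (50*(64 + ⅓) - 9071) - 23485 = (50*(193/3) - 9071) - 23485 = (9650/3 - 9071) - 23485 = -17563/3 - 23485 = -88018/3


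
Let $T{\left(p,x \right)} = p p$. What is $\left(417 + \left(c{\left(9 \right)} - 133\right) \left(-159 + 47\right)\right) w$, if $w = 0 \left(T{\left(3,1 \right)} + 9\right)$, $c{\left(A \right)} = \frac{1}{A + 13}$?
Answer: $0$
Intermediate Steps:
$c{\left(A \right)} = \frac{1}{13 + A}$
$T{\left(p,x \right)} = p^{2}$
$w = 0$ ($w = 0 \left(3^{2} + 9\right) = 0 \left(9 + 9\right) = 0 \cdot 18 = 0$)
$\left(417 + \left(c{\left(9 \right)} - 133\right) \left(-159 + 47\right)\right) w = \left(417 + \left(\frac{1}{13 + 9} - 133\right) \left(-159 + 47\right)\right) 0 = \left(417 + \left(\frac{1}{22} - 133\right) \left(-112\right)\right) 0 = \left(417 - - \frac{163800}{11}\right) 0 = \left(417 + \frac{163800}{11}\right) 0 = \frac{168387}{11} \cdot 0 = 0$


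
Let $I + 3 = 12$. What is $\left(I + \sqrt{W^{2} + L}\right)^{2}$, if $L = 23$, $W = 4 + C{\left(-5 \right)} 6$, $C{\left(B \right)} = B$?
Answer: $\left(9 + \sqrt{699}\right)^{2} \approx 1255.9$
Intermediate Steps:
$I = 9$ ($I = -3 + 12 = 9$)
$W = -26$ ($W = 4 - 30 = -26$)
$\left(I + \sqrt{W^{2} + L}\right)^{2} = \left(9 + \sqrt{\left(-26\right)^{2} + 23}\right)^{2} = \left(9 + \sqrt{676 + 23}\right)^{2} = \left(9 + \sqrt{699}\right)^{2}$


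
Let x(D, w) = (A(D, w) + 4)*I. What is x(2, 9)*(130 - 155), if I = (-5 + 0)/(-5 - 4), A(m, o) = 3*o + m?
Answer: -1375/3 ≈ -458.33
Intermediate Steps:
A(m, o) = m + 3*o
I = 5/9 (I = -5/(-9) = -5*(-⅑) = 5/9 ≈ 0.55556)
x(D, w) = 20/9 + 5*w/3 + 5*D/9 (x(D, w) = ((D + 3*w) + 4)*(5/9) = (4 + D + 3*w)*(5/9) = 20/9 + 5*w/3 + 5*D/9)
x(2, 9)*(130 - 155) = (20/9 + (5/3)*9 + (5/9)*2)*(130 - 155) = (20/9 + 15 + 10/9)*(-25) = (55/3)*(-25) = -1375/3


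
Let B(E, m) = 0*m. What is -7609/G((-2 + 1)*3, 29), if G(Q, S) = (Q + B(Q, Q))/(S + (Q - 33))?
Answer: -53263/3 ≈ -17754.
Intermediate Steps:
B(E, m) = 0
G(Q, S) = Q/(-33 + Q + S) (G(Q, S) = (Q + 0)/(S + (Q - 33)) = Q/(S + (-33 + Q)) = Q/(-33 + Q + S))
-7609/G((-2 + 1)*3, 29) = -7609*(-33 + (-2 + 1)*3 + 29)/(3*(-2 + 1)) = -7609/((-1*3)/(-33 - 1*3 + 29)) = -7609/((-3/(-33 - 3 + 29))) = -7609/((-3/(-7))) = -7609/((-3*(-⅐))) = -7609/3/7 = -7609*7/3 = -53263/3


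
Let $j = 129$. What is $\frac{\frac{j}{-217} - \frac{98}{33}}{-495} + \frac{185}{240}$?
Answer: $\frac{44126273}{56715120} \approx 0.77803$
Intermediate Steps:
$\frac{\frac{j}{-217} - \frac{98}{33}}{-495} + \frac{185}{240} = \frac{\frac{129}{-217} - \frac{98}{33}}{-495} + \frac{185}{240} = \left(129 \left(- \frac{1}{217}\right) - \frac{98}{33}\right) \left(- \frac{1}{495}\right) + 185 \cdot \frac{1}{240} = \left(- \frac{129}{217} - \frac{98}{33}\right) \left(- \frac{1}{495}\right) + \frac{37}{48} = \left(- \frac{25523}{7161}\right) \left(- \frac{1}{495}\right) + \frac{37}{48} = \frac{25523}{3544695} + \frac{37}{48} = \frac{44126273}{56715120}$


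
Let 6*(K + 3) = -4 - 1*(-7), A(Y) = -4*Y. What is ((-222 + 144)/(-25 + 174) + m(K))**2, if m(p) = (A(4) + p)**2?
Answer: 41481061561/355216 ≈ 1.1678e+5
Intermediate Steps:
K = -5/2 (K = -3 + (-4 - 1*(-7))/6 = -3 + (-4 + 7)/6 = -3 + (1/6)*3 = -3 + 1/2 = -5/2 ≈ -2.5000)
m(p) = (-16 + p)**2 (m(p) = (-4*4 + p)**2 = (-16 + p)**2)
((-222 + 144)/(-25 + 174) + m(K))**2 = ((-222 + 144)/(-25 + 174) + (-16 - 5/2)**2)**2 = (-78/149 + (-37/2)**2)**2 = (-78*1/149 + 1369/4)**2 = (-78/149 + 1369/4)**2 = (203669/596)**2 = 41481061561/355216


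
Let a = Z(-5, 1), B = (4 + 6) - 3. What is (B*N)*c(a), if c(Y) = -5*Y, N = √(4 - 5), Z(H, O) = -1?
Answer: 35*I ≈ 35.0*I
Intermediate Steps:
B = 7 (B = 10 - 3 = 7)
a = -1
N = I (N = √(-1) = I ≈ 1.0*I)
(B*N)*c(a) = (7*I)*(-5*(-1)) = (7*I)*5 = 35*I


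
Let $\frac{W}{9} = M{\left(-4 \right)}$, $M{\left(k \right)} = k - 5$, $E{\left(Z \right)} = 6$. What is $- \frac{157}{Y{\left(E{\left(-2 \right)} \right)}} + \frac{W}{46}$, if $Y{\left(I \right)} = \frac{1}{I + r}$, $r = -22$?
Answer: $\frac{115471}{46} \approx 2510.2$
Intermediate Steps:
$M{\left(k \right)} = -5 + k$ ($M{\left(k \right)} = k - 5 = -5 + k$)
$W = -81$ ($W = 9 \left(-5 - 4\right) = 9 \left(-9\right) = -81$)
$Y{\left(I \right)} = \frac{1}{-22 + I}$ ($Y{\left(I \right)} = \frac{1}{I - 22} = \frac{1}{-22 + I}$)
$- \frac{157}{Y{\left(E{\left(-2 \right)} \right)}} + \frac{W}{46} = - \frac{157}{\frac{1}{-22 + 6}} - \frac{81}{46} = - \frac{157}{\frac{1}{-16}} - \frac{81}{46} = - \frac{157}{- \frac{1}{16}} - \frac{81}{46} = \left(-157\right) \left(-16\right) - \frac{81}{46} = 2512 - \frac{81}{46} = \frac{115471}{46}$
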